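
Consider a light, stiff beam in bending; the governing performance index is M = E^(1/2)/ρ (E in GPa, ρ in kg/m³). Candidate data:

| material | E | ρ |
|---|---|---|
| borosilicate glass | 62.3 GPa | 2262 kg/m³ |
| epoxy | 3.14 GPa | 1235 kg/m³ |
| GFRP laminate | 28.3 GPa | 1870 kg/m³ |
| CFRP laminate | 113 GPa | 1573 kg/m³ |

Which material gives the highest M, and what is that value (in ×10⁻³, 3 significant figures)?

Evaluate M for each candidate:
  CFRP laminate: M = 6.76×10⁻³
  borosilicate glass: M = 3.49×10⁻³
  GFRP laminate: M = 2.84×10⁻³
  epoxy: M = 1.43×10⁻³
CFRP laminate has the largest M.

CFRP laminate, M = 6.76×10⁻³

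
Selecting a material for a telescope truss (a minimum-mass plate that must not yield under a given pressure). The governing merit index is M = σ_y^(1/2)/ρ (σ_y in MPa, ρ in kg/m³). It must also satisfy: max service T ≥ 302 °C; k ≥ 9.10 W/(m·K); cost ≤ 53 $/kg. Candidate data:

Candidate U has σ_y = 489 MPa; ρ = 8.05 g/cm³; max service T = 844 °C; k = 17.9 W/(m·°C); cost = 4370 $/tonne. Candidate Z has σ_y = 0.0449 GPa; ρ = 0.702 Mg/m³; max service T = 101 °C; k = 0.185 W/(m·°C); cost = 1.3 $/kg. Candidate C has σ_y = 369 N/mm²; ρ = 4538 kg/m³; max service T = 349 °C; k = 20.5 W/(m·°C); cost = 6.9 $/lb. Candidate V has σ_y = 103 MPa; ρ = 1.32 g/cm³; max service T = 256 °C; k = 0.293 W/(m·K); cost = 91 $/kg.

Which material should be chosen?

Screen on constraints: max service T ≥ 302 °C; k ≥ 9.10 W/(m·K); cost ≤ 53 $/kg. Survivors: candidate U, candidate C.
Putting every candidate on a common basis:
  candidate U: σ_y = 489.0 MPa, ρ = 8050 kg/m³
  candidate C: σ_y = 369.0 MPa, ρ = 4538 kg/m³
  candidate C: M = 4.23×10⁻³
  candidate U: M = 2.75×10⁻³
Candidate C ranks first.

candidate C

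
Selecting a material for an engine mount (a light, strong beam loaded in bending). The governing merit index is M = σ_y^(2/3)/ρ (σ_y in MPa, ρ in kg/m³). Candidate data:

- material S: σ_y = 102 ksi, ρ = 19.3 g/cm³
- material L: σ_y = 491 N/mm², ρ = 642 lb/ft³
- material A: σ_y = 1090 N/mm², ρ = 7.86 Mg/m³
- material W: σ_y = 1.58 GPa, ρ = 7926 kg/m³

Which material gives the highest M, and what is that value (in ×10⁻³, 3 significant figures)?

material W, M = 17.1×10⁻³

In SI units:
  material S: σ_y = 703.3 MPa, ρ = 19300 kg/m³
  material L: σ_y = 491.0 MPa, ρ = 10280 kg/m³
  material A: σ_y = 1090 MPa, ρ = 7860 kg/m³
  material W: σ_y = 1580 MPa, ρ = 7926 kg/m³
  material W: M = 17.1×10⁻³
  material A: M = 13.5×10⁻³
  material L: M = 6.05×10⁻³
  material S: M = 4.10×10⁻³
Material W has the largest M.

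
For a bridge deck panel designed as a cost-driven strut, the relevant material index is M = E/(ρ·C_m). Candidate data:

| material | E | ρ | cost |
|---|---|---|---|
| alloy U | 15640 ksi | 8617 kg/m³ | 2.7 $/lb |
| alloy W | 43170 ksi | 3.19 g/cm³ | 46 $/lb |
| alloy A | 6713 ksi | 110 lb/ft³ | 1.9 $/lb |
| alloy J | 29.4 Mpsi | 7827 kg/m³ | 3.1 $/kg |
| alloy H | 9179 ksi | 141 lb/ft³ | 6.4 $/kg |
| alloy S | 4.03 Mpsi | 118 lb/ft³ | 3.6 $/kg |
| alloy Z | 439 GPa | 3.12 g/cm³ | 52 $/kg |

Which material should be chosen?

alloy J

After converting to SI:
  alloy U: E = 107.8 GPa, ρ = 8617 kg/m³, cost = 5.952 $/kg
  alloy W: E = 297.6 GPa, ρ = 3190 kg/m³, cost = 101.4 $/kg
  alloy A: E = 46.28 GPa, ρ = 1762 kg/m³, cost = 4.189 $/kg
  alloy J: E = 202.7 GPa, ρ = 7827 kg/m³, cost = 3.100 $/kg
  alloy H: E = 63.29 GPa, ρ = 2259 kg/m³, cost = 6.400 $/kg
  alloy S: E = 27.79 GPa, ρ = 1890 kg/m³, cost = 3.600 $/kg
  alloy Z: E = 439.0 GPa, ρ = 3120 kg/m³, cost = 52.00 $/kg
  alloy J: M = 8.35 MN·m per $
  alloy A: M = 6.27 MN·m per $
  alloy H: M = 4.38 MN·m per $
  alloy S: M = 4.08 MN·m per $
  alloy Z: M = 2.71 MN·m per $
  alloy U: M = 2.10 MN·m per $
  alloy W: M = 0.920 MN·m per $
Alloy J ranks first.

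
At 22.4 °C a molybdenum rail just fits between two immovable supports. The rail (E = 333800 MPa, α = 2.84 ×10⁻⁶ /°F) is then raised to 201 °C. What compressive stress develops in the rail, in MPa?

305 MPa

E = 333800 MPa = 333.8 GPa.
α = 2.84×10⁻⁶/°F × 9/5 = 5.11×10⁻⁶/K.
ΔT = 178.6 K. Constrained thermal stress σ = E·α·ΔT = 333.8×10³ MPa × 5.11×10⁻⁶ × 178.6 = 305 MPa (compressive).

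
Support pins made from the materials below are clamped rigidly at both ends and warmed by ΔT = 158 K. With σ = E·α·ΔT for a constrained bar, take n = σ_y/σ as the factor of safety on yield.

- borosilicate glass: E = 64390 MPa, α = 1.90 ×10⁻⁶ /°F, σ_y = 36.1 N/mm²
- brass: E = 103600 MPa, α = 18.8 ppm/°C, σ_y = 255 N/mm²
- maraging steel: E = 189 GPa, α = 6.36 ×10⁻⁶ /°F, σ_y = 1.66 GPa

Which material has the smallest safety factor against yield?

Converting E to GPa, α to ×10⁻⁶/K, σ_y to MPa, then σ and n for each:
  borosilicate glass: E = 64.39, α = 3.42, σ_y = 36.10 → σ = 34.8 MPa, n = 1.04
  brass: E = 103.6, α = 18.8, σ_y = 255.0 → σ = 308 MPa, n = 0.829
  maraging steel: E = 189.0, α = 11.4, σ_y = 1660 → σ = 342 MPa, n = 4.86
Smallest n: brass with n = 0.829.

brass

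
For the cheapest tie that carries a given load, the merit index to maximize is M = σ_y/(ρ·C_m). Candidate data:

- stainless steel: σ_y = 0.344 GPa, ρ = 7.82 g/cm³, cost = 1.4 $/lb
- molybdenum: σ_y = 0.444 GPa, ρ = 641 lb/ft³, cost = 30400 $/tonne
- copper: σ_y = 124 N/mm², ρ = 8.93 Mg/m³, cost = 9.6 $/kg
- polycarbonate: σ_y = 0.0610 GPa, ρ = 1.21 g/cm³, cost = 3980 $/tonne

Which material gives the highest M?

stainless steel

Normalizing units and computing the index:
  stainless steel: σ_y = 344.0 MPa, ρ = 7820 kg/m³, cost = 3.086 $/kg
  molybdenum: σ_y = 444.0 MPa, ρ = 10270 kg/m³, cost = 30.40 $/kg
  copper: σ_y = 124.0 MPa, ρ = 8930 kg/m³, cost = 9.600 $/kg
  polycarbonate: σ_y = 61.00 MPa, ρ = 1210 kg/m³, cost = 3.980 $/kg
  stainless steel: M = 14.3 kN·m per $
  polycarbonate: M = 12.7 kN·m per $
  copper: M = 1.45 kN·m per $
  molybdenum: M = 1.42 kN·m per $
Highest index: stainless steel.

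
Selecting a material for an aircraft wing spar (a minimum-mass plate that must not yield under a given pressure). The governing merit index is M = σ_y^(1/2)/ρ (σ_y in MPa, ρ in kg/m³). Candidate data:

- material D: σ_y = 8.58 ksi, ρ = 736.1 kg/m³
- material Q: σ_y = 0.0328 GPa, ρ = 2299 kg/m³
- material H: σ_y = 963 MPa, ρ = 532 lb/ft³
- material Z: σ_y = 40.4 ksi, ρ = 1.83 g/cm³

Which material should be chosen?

material D

In SI units:
  material D: σ_y = 59.16 MPa, ρ = 736.1 kg/m³
  material Q: σ_y = 32.80 MPa, ρ = 2299 kg/m³
  material H: σ_y = 963.0 MPa, ρ = 8522 kg/m³
  material Z: σ_y = 278.5 MPa, ρ = 1830 kg/m³
  material D: M = 10.4×10⁻³
  material Z: M = 9.12×10⁻³
  material H: M = 3.64×10⁻³
  material Q: M = 2.49×10⁻³
The maximum is for material D.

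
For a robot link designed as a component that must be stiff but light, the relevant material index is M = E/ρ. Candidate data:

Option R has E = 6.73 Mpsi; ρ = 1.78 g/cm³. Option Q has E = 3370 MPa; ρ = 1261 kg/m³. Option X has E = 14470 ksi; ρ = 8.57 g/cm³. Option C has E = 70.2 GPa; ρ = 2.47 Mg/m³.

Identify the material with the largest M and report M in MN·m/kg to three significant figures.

Putting every candidate on a common basis:
  option R: E = 46.40 GPa, ρ = 1780 kg/m³
  option Q: E = 3.370 GPa, ρ = 1261 kg/m³
  option X: E = 99.77 GPa, ρ = 8570 kg/m³
  option C: E = 70.20 GPa, ρ = 2470 kg/m³
  option C: M = 28.4 MN·m/kg
  option R: M = 26.1 MN·m/kg
  option X: M = 11.6 MN·m/kg
  option Q: M = 2.67 MN·m/kg
Option C has the largest M.

option C, M = 28.4 MN·m/kg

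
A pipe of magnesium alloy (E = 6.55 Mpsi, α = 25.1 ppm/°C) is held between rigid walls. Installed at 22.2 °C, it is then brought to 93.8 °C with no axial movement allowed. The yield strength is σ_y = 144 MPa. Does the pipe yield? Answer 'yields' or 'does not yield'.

E = 6.55 Mpsi = 45.16 GPa.
ΔT = 71.60 K. Constrained thermal stress σ = E·α·ΔT = 45.16×10³ MPa × 25.1×10⁻⁶ × 71.60 = 81.2 MPa (compressive).
Compare to σ_y = 144 MPa: σ < σ_y, so it does not yield.

does not yield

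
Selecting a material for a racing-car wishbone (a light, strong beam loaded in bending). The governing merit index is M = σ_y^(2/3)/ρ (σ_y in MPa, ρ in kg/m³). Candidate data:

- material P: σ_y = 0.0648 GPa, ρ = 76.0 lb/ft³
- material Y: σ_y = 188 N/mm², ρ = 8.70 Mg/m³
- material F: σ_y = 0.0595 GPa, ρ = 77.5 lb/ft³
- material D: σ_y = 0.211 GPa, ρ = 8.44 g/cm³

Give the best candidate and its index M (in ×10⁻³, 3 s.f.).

In SI units:
  material P: σ_y = 64.80 MPa, ρ = 1217 kg/m³
  material Y: σ_y = 188.0 MPa, ρ = 8700 kg/m³
  material F: σ_y = 59.50 MPa, ρ = 1241 kg/m³
  material D: σ_y = 211.0 MPa, ρ = 8440 kg/m³
  material P: M = 13.3×10⁻³
  material F: M = 12.3×10⁻³
  material D: M = 4.20×10⁻³
  material Y: M = 3.77×10⁻³
Highest index: material P.

material P, M = 13.3×10⁻³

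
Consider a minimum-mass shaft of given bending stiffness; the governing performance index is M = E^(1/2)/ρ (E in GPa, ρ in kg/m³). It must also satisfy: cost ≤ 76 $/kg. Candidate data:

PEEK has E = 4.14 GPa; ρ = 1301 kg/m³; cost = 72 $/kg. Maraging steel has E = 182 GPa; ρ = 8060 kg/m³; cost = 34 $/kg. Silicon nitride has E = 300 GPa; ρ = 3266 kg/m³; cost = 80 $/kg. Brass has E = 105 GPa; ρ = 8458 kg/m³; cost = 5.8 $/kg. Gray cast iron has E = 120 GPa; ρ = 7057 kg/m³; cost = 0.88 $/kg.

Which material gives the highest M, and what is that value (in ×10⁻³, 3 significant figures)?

Screen on constraints: cost ≤ 76 $/kg. Survivors: PEEK, maraging steel, brass, gray cast iron.
Computing M directly (units already consistent):
  maraging steel: M = 1.67×10⁻³
  PEEK: M = 1.56×10⁻³
  gray cast iron: M = 1.55×10⁻³
  brass: M = 1.21×10⁻³
Highest index: maraging steel.

maraging steel, M = 1.67×10⁻³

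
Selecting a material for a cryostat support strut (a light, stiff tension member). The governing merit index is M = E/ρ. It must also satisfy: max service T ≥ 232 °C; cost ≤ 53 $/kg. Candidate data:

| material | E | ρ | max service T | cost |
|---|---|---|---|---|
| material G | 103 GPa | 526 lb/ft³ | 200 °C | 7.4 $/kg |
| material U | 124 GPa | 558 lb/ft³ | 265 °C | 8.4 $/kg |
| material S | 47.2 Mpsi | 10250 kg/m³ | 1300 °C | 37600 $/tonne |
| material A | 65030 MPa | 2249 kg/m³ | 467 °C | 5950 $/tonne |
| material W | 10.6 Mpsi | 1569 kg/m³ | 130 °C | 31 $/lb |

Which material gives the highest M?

material S

Screen on constraints: max service T ≥ 232 °C; cost ≤ 53 $/kg. Survivors: material U, material S, material A.
After converting to SI:
  material U: E = 124.0 GPa, ρ = 8938 kg/m³
  material S: E = 325.4 GPa, ρ = 10250 kg/m³
  material A: E = 65.03 GPa, ρ = 2249 kg/m³
  material S: M = 31.7 MN·m/kg
  material A: M = 28.9 MN·m/kg
  material U: M = 13.9 MN·m/kg
Highest index: material S.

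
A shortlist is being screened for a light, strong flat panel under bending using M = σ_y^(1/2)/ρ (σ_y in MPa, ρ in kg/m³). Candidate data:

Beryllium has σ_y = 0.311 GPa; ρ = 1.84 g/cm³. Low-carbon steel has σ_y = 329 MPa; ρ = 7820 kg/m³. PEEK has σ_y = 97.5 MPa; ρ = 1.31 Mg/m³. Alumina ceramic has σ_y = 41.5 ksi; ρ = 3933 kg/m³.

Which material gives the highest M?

beryllium

Convert each candidate to consistent units, then evaluate M:
  beryllium: σ_y = 311.0 MPa, ρ = 1840 kg/m³
  low-carbon steel: σ_y = 329.0 MPa, ρ = 7820 kg/m³
  PEEK: σ_y = 97.50 MPa, ρ = 1310 kg/m³
  alumina ceramic: σ_y = 286.1 MPa, ρ = 3933 kg/m³
  beryllium: M = 9.58×10⁻³
  PEEK: M = 7.54×10⁻³
  alumina ceramic: M = 4.30×10⁻³
  low-carbon steel: M = 2.32×10⁻³
The maximum is for beryllium.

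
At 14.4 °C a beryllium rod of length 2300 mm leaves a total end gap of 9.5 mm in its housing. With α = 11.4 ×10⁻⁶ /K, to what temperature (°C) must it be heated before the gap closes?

α·L₀·ΔT = 9.5 mm ⇒ ΔT = 9.5 / (11.4×10⁻⁶ × 2300.0) = 362.3 K.
T = 14.4 + 362.3 = 376.7 °C.

377 °C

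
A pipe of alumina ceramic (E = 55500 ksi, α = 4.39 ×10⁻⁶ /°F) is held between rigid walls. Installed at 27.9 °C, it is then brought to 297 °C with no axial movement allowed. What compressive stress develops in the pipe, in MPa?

814 MPa

E = 55500 ksi = 382.7 GPa.
α = 4.39×10⁻⁶/°F × 9/5 = 7.90×10⁻⁶/K.
ΔT = 269.1 K. Constrained thermal stress σ = E·α·ΔT = 382.7×10³ MPa × 7.90×10⁻⁶ × 269.1 = 814 MPa (compressive).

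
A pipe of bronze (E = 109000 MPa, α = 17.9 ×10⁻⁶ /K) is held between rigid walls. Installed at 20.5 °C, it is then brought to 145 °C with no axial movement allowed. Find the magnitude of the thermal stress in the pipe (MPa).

E = 109000 MPa = 109.0 GPa.
ΔT = 124.5 K. Constrained thermal stress σ = E·α·ΔT = 109.0×10³ MPa × 17.9×10⁻⁶ × 124.5 = 243 MPa (compressive).

243 MPa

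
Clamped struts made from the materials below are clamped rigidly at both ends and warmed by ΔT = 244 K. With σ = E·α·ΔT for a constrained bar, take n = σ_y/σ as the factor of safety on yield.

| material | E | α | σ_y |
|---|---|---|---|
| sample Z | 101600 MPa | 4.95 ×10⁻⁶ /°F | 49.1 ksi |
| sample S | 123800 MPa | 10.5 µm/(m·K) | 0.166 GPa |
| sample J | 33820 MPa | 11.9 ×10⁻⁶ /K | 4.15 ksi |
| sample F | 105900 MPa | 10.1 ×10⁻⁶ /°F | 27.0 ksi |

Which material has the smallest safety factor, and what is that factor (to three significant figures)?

Converting E to GPa, α to ×10⁻⁶/K, σ_y to MPa, then σ and n for each:
  sample Z: E = 101.6, α = 8.91, σ_y = 338.5 → σ = 221 MPa, n = 1.53
  sample S: E = 123.8, α = 10.5, σ_y = 166.0 → σ = 317 MPa, n = 0.523
  sample J: E = 33.82, α = 11.9, σ_y = 28.61 → σ = 98.2 MPa, n = 0.291
  sample F: E = 105.9, α = 18.2, σ_y = 186.2 → σ = 470 MPa, n = 0.396
Sample J has the lowest safety factor, n = 0.291.

sample J, n = 0.291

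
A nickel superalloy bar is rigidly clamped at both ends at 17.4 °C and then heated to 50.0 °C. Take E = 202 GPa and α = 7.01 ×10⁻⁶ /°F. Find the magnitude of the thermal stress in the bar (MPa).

83.1 MPa

α = 7.01×10⁻⁶/°F × 9/5 = 12.6×10⁻⁶/K.
ΔT = 32.60 K. Constrained thermal stress σ = E·α·ΔT = 202.0×10³ MPa × 12.6×10⁻⁶ × 32.60 = 83.1 MPa (compressive).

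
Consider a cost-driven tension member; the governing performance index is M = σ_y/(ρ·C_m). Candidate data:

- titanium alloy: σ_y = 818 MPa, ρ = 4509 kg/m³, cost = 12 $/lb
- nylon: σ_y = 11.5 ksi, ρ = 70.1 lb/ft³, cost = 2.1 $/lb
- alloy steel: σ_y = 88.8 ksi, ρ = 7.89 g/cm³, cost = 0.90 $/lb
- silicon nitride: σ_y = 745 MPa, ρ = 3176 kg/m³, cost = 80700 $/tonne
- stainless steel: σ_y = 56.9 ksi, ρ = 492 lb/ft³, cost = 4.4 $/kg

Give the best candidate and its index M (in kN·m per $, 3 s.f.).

alloy steel, M = 39.1 kN·m per $

Normalizing units and computing the index:
  titanium alloy: σ_y = 818.0 MPa, ρ = 4509 kg/m³, cost = 26.46 $/kg
  nylon: σ_y = 79.29 MPa, ρ = 1123 kg/m³, cost = 4.630 $/kg
  alloy steel: σ_y = 612.3 MPa, ρ = 7890 kg/m³, cost = 1.984 $/kg
  silicon nitride: σ_y = 745.0 MPa, ρ = 3176 kg/m³, cost = 80.70 $/kg
  stainless steel: σ_y = 392.3 MPa, ρ = 7881 kg/m³, cost = 4.400 $/kg
  alloy steel: M = 39.1 kN·m per $
  nylon: M = 15.3 kN·m per $
  stainless steel: M = 11.3 kN·m per $
  titanium alloy: M = 6.86 kN·m per $
  silicon nitride: M = 2.91 kN·m per $
Alloy steel has the largest M.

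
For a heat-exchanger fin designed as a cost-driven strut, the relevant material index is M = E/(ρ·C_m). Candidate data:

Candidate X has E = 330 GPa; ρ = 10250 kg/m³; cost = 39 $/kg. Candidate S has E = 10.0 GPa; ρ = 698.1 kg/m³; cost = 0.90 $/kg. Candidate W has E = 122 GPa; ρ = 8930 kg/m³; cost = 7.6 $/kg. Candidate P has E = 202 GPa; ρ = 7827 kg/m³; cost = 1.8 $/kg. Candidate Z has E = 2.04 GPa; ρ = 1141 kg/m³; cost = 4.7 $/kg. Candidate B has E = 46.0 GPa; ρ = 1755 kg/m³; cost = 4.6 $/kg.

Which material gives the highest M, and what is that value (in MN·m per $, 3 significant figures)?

candidate S, M = 15.9 MN·m per $

Computing M directly (units already consistent):
  candidate S: M = 15.9 MN·m per $
  candidate P: M = 14.3 MN·m per $
  candidate B: M = 5.70 MN·m per $
  candidate W: M = 1.80 MN·m per $
  candidate X: M = 0.826 MN·m per $
  candidate Z: M = 0.380 MN·m per $
Highest index: candidate S.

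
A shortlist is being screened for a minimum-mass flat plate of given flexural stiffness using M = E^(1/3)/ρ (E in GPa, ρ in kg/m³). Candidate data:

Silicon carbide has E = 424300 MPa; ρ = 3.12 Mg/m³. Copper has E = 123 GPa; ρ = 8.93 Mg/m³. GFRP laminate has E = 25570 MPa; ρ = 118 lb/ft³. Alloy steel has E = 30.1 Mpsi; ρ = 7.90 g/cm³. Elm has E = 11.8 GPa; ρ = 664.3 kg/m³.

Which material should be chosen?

elm

After converting to SI:
  silicon carbide: E = 424.3 GPa, ρ = 3120 kg/m³
  copper: E = 123.0 GPa, ρ = 8930 kg/m³
  GFRP laminate: E = 25.57 GPa, ρ = 1890 kg/m³
  alloy steel: E = 207.5 GPa, ρ = 7900 kg/m³
  elm: E = 11.80 GPa, ρ = 664.3 kg/m³
  elm: M = 3.43×10⁻³
  silicon carbide: M = 2.41×10⁻³
  GFRP laminate: M = 1.56×10⁻³
  alloy steel: M = 0.749×10⁻³
  copper: M = 0.557×10⁻³
Highest index: elm.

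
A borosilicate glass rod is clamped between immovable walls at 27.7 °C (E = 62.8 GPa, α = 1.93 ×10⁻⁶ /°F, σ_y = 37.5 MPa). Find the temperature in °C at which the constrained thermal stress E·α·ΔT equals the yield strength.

α = 1.93×10⁻⁶/°F × 9/5 = 3.47×10⁻⁶/K.
E·α·ΔT = 37.50 MPa ⇒ ΔT = 37.50 / (62.80×10³ × 3.47×10⁻⁶) = 171.9 K.
T = 27.7 + 171.9 = 199.6 °C.

200 °C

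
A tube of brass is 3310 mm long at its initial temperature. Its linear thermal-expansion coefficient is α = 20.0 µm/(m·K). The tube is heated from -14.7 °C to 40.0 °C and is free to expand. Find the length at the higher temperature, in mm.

3313.6 mm

ΔT = 40.0 − (-14.7) = 54.70 K.
ΔL = α·L₀·ΔT = 20.0×10⁻⁶ × 3310 mm × 54.70 K = 3.62 mm.
L = L₀ + ΔL = 3310 + 3.62 = 3313.6 mm.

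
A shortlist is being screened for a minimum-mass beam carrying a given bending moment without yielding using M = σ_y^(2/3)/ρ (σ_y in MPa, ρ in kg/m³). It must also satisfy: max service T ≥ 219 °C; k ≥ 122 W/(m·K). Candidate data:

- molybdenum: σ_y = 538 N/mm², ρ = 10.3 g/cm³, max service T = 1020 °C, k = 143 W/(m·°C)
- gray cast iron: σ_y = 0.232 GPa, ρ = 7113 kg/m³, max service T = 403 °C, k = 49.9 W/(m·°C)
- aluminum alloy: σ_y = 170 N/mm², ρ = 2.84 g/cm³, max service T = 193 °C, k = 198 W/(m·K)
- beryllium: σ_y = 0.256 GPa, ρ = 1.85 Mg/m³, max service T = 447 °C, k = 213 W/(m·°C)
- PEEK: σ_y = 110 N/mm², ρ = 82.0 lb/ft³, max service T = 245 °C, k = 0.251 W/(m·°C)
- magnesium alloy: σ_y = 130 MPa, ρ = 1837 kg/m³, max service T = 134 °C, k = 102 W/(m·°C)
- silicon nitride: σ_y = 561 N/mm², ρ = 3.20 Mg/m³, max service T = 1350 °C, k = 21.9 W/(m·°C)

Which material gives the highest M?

beryllium

Screen on constraints: max service T ≥ 219 °C; k ≥ 122 W/(m·K). Survivors: molybdenum, beryllium.
After converting to SI:
  molybdenum: σ_y = 538.0 MPa, ρ = 10300 kg/m³
  beryllium: σ_y = 256.0 MPa, ρ = 1850 kg/m³
  beryllium: M = 21.8×10⁻³
  molybdenum: M = 6.42×10⁻³
Beryllium has the largest M.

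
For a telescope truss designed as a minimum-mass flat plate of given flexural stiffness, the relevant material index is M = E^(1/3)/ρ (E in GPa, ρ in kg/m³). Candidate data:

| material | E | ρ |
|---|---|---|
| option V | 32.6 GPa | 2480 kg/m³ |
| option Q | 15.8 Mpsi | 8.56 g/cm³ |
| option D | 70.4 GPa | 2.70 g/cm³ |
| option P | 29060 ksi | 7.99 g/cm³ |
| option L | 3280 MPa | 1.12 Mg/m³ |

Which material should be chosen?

option D

Normalizing units and computing the index:
  option V: E = 32.60 GPa, ρ = 2480 kg/m³
  option Q: E = 108.9 GPa, ρ = 8560 kg/m³
  option D: E = 70.40 GPa, ρ = 2700 kg/m³
  option P: E = 200.4 GPa, ρ = 7990 kg/m³
  option L: E = 3.280 GPa, ρ = 1120 kg/m³
  option D: M = 1.53×10⁻³
  option L: M = 1.33×10⁻³
  option V: M = 1.29×10⁻³
  option P: M = 0.732×10⁻³
  option Q: M = 0.558×10⁻³
The maximum is for option D.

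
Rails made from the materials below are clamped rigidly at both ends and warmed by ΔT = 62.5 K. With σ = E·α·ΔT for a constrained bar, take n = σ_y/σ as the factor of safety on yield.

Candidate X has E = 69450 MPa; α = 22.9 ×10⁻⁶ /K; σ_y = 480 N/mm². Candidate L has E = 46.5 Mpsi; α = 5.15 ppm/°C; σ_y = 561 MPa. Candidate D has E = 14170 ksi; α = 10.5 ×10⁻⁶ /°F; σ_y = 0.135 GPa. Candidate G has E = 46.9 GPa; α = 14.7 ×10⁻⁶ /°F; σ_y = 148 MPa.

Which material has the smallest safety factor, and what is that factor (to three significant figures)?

candidate D, n = 1.17

With everything in SI (GPa, ×10⁻⁶/K, MPa):
  candidate X: E = 69.45, α = 22.9, σ_y = 480.0 → σ = 99.4 MPa, n = 4.83
  candidate L: E = 320.6, α = 5.15, σ_y = 561.0 → σ = 103 MPa, n = 5.44
  candidate D: E = 97.70, α = 18.9, σ_y = 135.0 → σ = 115 MPa, n = 1.17
  candidate G: E = 46.90, α = 26.5, σ_y = 148.0 → σ = 77.6 MPa, n = 1.91
Candidate D has the lowest safety factor, n = 1.17.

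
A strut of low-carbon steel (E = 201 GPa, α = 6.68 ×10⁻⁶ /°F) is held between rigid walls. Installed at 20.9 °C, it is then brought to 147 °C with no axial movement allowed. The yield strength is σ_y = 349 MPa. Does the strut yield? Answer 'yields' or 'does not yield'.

does not yield

α = 6.68×10⁻⁶/°F × 9/5 = 12.0×10⁻⁶/K.
ΔT = 126.1 K. Constrained thermal stress σ = E·α·ΔT = 201.0×10³ MPa × 12.0×10⁻⁶ × 126.1 = 305 MPa (compressive).
Compare to σ_y = 349 MPa: σ < σ_y, so it does not yield.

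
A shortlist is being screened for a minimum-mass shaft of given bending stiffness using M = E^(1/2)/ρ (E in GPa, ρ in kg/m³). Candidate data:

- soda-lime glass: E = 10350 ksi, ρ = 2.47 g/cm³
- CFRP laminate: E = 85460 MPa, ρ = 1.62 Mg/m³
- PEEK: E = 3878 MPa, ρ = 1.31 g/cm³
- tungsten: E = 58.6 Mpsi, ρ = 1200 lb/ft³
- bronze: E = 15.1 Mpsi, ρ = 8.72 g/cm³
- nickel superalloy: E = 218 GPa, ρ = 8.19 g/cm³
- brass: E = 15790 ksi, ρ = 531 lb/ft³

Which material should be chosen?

Putting every candidate on a common basis:
  soda-lime glass: E = 71.36 GPa, ρ = 2470 kg/m³
  CFRP laminate: E = 85.46 GPa, ρ = 1620 kg/m³
  PEEK: E = 3.878 GPa, ρ = 1310 kg/m³
  tungsten: E = 404.0 GPa, ρ = 19220 kg/m³
  bronze: E = 104.1 GPa, ρ = 8720 kg/m³
  nickel superalloy: E = 218.0 GPa, ρ = 8190 kg/m³
  brass: E = 108.9 GPa, ρ = 8506 kg/m³
  CFRP laminate: M = 5.71×10⁻³
  soda-lime glass: M = 3.42×10⁻³
  nickel superalloy: M = 1.80×10⁻³
  PEEK: M = 1.50×10⁻³
  brass: M = 1.23×10⁻³
  bronze: M = 1.17×10⁻³
  tungsten: M = 1.05×10⁻³
The maximum is for CFRP laminate.

CFRP laminate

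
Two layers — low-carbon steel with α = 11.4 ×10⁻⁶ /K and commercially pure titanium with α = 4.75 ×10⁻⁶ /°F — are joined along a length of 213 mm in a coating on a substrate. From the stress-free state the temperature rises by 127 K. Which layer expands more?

commercially pure titanium: α = 4.75×10⁻⁶/°F × 9/5 = 8.55×10⁻⁶/K.
α(low-carbon steel) = 11.4×10⁻⁶/K vs α(commercially pure titanium) = 8.55×10⁻⁶/K.
Higher α expands more for the same ΔT: low-carbon steel.

low-carbon steel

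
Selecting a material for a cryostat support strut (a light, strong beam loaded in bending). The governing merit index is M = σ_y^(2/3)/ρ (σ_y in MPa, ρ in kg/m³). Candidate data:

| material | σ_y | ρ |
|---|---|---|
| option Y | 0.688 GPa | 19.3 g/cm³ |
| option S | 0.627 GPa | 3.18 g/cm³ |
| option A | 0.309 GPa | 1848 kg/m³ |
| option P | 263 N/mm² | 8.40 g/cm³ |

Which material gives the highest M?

Normalizing units and computing the index:
  option Y: σ_y = 688.0 MPa, ρ = 19300 kg/m³
  option S: σ_y = 627.0 MPa, ρ = 3180 kg/m³
  option A: σ_y = 309.0 MPa, ρ = 1848 kg/m³
  option P: σ_y = 263.0 MPa, ρ = 8400 kg/m³
  option A: M = 24.7×10⁻³
  option S: M = 23.0×10⁻³
  option P: M = 4.89×10⁻³
  option Y: M = 4.04×10⁻³
Option A ranks first.

option A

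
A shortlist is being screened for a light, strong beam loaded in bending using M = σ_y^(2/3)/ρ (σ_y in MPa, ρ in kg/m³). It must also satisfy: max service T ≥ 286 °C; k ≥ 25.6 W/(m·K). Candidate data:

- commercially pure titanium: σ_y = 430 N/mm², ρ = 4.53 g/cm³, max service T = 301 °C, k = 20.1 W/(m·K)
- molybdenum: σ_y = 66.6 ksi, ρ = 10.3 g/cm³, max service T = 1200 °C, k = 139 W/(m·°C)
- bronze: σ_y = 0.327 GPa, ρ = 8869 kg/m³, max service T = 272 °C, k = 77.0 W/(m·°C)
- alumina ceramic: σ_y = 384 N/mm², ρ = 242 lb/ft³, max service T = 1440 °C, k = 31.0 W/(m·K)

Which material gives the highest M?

Screen on constraints: max service T ≥ 286 °C; k ≥ 25.6 W/(m·K). Survivors: molybdenum, alumina ceramic.
Putting every candidate on a common basis:
  molybdenum: σ_y = 459.2 MPa, ρ = 10300 kg/m³
  alumina ceramic: σ_y = 384.0 MPa, ρ = 3876 kg/m³
  alumina ceramic: M = 13.6×10⁻³
  molybdenum: M = 5.78×10⁻³
Alumina ceramic ranks first.

alumina ceramic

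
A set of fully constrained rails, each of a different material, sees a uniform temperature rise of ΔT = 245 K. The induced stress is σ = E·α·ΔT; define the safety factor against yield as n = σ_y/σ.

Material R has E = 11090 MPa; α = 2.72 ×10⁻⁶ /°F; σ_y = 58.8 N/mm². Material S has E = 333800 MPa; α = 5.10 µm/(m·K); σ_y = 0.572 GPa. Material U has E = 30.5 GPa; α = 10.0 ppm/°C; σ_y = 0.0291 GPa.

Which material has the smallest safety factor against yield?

material U

Converting E to GPa, α to ×10⁻⁶/K, σ_y to MPa, then σ and n for each:
  material R: E = 11.09, α = 4.90, σ_y = 58.80 → σ = 13.3 MPa, n = 4.42
  material S: E = 333.8, α = 5.10, σ_y = 572.0 → σ = 417 MPa, n = 1.37
  material U: E = 30.50, α = 10.0, σ_y = 29.10 → σ = 74.7 MPa, n = 0.389
Material U has the lowest safety factor, n = 0.389.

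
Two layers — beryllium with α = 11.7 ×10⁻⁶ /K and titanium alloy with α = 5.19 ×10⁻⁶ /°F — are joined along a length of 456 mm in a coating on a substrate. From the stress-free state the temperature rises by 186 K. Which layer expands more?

titanium alloy: α = 5.19×10⁻⁶/°F × 9/5 = 9.34×10⁻⁶/K.
α(beryllium) = 11.7×10⁻⁶/K vs α(titanium alloy) = 9.34×10⁻⁶/K.
Higher α expands more for the same ΔT: beryllium.

beryllium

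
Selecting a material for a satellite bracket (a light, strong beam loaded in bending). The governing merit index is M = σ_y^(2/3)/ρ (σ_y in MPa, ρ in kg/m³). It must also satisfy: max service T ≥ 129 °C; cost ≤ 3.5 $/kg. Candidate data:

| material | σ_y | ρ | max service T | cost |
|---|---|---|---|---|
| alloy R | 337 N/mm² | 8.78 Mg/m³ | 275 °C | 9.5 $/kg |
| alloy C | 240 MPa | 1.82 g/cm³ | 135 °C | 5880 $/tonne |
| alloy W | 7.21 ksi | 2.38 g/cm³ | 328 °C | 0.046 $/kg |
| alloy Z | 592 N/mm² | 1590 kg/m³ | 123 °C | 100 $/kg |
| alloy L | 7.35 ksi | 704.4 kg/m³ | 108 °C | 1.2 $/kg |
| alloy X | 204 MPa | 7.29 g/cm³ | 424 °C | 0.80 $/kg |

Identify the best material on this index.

Screen on constraints: max service T ≥ 129 °C; cost ≤ 3.5 $/kg. Survivors: alloy W, alloy X.
After converting to SI:
  alloy W: σ_y = 49.71 MPa, ρ = 2380 kg/m³
  alloy X: σ_y = 204.0 MPa, ρ = 7290 kg/m³
  alloy W: M = 5.68×10⁻³
  alloy X: M = 4.75×10⁻³
Highest index: alloy W.

alloy W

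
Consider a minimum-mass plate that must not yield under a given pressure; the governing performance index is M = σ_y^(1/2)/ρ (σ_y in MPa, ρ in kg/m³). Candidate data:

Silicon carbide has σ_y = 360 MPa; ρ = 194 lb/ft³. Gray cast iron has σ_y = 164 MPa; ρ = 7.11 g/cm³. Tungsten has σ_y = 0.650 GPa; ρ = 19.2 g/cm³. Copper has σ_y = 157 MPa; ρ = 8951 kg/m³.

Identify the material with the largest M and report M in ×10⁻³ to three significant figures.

Convert each candidate to consistent units, then evaluate M:
  silicon carbide: σ_y = 360.0 MPa, ρ = 3108 kg/m³
  gray cast iron: σ_y = 164.0 MPa, ρ = 7110 kg/m³
  tungsten: σ_y = 650.0 MPa, ρ = 19200 kg/m³
  copper: σ_y = 157.0 MPa, ρ = 8951 kg/m³
  silicon carbide: M = 6.11×10⁻³
  gray cast iron: M = 1.80×10⁻³
  copper: M = 1.40×10⁻³
  tungsten: M = 1.33×10⁻³
Silicon carbide ranks first.

silicon carbide, M = 6.11×10⁻³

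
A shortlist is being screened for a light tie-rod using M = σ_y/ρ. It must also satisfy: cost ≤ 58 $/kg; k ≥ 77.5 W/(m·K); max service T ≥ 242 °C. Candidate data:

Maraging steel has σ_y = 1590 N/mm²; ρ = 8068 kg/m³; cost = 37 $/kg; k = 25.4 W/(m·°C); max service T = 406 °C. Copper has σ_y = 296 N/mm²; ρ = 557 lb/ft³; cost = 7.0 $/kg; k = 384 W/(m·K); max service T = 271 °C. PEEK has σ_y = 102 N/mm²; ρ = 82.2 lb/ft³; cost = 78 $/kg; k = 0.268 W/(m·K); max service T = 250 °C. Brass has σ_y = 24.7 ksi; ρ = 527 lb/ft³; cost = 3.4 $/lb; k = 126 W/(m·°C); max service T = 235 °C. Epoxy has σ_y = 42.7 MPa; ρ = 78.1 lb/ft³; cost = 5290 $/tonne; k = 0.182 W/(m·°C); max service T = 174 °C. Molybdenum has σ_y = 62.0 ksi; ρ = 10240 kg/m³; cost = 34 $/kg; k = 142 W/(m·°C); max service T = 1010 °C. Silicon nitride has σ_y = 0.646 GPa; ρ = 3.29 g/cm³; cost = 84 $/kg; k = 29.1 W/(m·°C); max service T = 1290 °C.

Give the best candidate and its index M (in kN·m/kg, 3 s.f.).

Screen on constraints: cost ≤ 58 $/kg; k ≥ 77.5 W/(m·K); max service T ≥ 242 °C. Survivors: copper, molybdenum.
Normalizing units and computing the index:
  copper: σ_y = 296.0 MPa, ρ = 8922 kg/m³
  molybdenum: σ_y = 427.5 MPa, ρ = 10240 kg/m³
  molybdenum: M = 41.7 kN·m/kg
  copper: M = 33.2 kN·m/kg
Molybdenum ranks first.

molybdenum, M = 41.7 kN·m/kg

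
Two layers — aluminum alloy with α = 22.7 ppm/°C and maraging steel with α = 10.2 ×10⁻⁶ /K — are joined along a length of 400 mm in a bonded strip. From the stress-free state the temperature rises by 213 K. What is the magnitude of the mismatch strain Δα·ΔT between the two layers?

Δα = |22.7 − 10.2|×10⁻⁶/K = 12.5×10⁻⁶/K.
Mismatch strain = Δα·ΔT = 12.5×10⁻⁶ × 213.0 = 2.66×10⁻³.

2.66×10⁻³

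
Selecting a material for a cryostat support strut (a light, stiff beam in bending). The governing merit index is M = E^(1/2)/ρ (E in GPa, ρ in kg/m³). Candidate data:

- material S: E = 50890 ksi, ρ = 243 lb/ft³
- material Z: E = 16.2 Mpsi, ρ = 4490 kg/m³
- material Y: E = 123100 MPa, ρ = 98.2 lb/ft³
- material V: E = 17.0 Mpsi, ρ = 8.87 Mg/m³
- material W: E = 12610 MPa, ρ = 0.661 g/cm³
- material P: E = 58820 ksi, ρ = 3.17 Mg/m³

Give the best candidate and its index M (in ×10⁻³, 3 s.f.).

material Y, M = 7.05×10⁻³

In SI units:
  material S: E = 350.9 GPa, ρ = 3892 kg/m³
  material Z: E = 111.7 GPa, ρ = 4490 kg/m³
  material Y: E = 123.1 GPa, ρ = 1573 kg/m³
  material V: E = 117.2 GPa, ρ = 8870 kg/m³
  material W: E = 12.61 GPa, ρ = 661.0 kg/m³
  material P: E = 405.5 GPa, ρ = 3170 kg/m³
  material Y: M = 7.05×10⁻³
  material P: M = 6.35×10⁻³
  material W: M = 5.37×10⁻³
  material S: M = 4.81×10⁻³
  material Z: M = 2.35×10⁻³
  material V: M = 1.22×10⁻³
Material Y has the largest M.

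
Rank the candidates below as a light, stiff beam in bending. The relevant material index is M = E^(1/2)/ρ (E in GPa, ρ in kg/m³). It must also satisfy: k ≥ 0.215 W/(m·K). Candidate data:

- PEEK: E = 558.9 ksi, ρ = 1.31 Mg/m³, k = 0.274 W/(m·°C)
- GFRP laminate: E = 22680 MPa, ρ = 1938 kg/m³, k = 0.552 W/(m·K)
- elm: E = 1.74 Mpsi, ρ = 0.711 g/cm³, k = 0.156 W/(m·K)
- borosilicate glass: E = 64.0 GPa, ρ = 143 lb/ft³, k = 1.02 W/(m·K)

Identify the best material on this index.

borosilicate glass

Screen on constraints: k ≥ 0.215 W/(m·K). Survivors: PEEK, GFRP laminate, borosilicate glass.
Convert each candidate to consistent units, then evaluate M:
  PEEK: E = 3.853 GPa, ρ = 1310 kg/m³
  GFRP laminate: E = 22.68 GPa, ρ = 1938 kg/m³
  borosilicate glass: E = 64.00 GPa, ρ = 2291 kg/m³
  borosilicate glass: M = 3.49×10⁻³
  GFRP laminate: M = 2.46×10⁻³
  PEEK: M = 1.50×10⁻³
Highest index: borosilicate glass.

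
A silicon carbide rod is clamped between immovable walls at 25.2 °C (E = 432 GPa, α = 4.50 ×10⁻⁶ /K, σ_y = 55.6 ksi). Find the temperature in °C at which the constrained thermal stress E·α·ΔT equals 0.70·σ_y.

163 °C

σ_y = 55.6 ksi = 383.3 MPa.
E·α·ΔT = 268.3 MPa ⇒ ΔT = 268.3 / (432.0×10³ × 4.50×10⁻⁶) = 138.0 K.
T = 25.2 + 138.0 = 163.2 °C.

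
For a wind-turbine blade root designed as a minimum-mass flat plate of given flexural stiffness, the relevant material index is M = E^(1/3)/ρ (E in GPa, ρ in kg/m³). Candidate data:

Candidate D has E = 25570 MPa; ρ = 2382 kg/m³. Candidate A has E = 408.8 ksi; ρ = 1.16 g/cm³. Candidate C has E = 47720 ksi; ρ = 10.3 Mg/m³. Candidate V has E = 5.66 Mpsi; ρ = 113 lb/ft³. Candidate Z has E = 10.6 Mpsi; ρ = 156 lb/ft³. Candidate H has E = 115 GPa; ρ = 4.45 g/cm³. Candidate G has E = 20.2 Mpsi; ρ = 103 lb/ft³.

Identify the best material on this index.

Normalizing units and computing the index:
  candidate D: E = 25.57 GPa, ρ = 2382 kg/m³
  candidate A: E = 2.819 GPa, ρ = 1160 kg/m³
  candidate C: E = 329.0 GPa, ρ = 10300 kg/m³
  candidate V: E = 39.02 GPa, ρ = 1810 kg/m³
  candidate Z: E = 73.08 GPa, ρ = 2499 kg/m³
  candidate H: E = 115.0 GPa, ρ = 4450 kg/m³
  candidate G: E = 139.3 GPa, ρ = 1650 kg/m³
  candidate G: M = 3.14×10⁻³
  candidate V: M = 1.87×10⁻³
  candidate Z: M = 1.67×10⁻³
  candidate D: M = 1.24×10⁻³
  candidate A: M = 1.22×10⁻³
  candidate H: M = 1.09×10⁻³
  candidate C: M = 0.670×10⁻³
Candidate G has the largest M.

candidate G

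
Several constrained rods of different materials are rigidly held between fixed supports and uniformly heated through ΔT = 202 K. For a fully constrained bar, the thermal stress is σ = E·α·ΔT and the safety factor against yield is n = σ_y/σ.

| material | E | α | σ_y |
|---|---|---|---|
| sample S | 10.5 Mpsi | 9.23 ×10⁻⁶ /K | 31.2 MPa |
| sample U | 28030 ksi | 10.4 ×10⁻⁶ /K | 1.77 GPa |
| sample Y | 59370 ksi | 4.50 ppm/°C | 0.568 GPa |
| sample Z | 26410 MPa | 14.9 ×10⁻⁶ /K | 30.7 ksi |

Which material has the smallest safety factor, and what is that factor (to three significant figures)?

Converting E to GPa, α to ×10⁻⁶/K, σ_y to MPa, then σ and n for each:
  sample S: E = 72.39, α = 9.23, σ_y = 31.20 → σ = 135 MPa, n = 0.231
  sample U: E = 193.3, α = 10.4, σ_y = 1770 → σ = 406 MPa, n = 4.36
  sample Y: E = 409.3, α = 4.50, σ_y = 568.0 → σ = 372 MPa, n = 1.53
  sample Z: E = 26.41, α = 14.9, σ_y = 211.7 → σ = 79.5 MPa, n = 2.66
The minimum is sample S at n = 0.231.

sample S, n = 0.231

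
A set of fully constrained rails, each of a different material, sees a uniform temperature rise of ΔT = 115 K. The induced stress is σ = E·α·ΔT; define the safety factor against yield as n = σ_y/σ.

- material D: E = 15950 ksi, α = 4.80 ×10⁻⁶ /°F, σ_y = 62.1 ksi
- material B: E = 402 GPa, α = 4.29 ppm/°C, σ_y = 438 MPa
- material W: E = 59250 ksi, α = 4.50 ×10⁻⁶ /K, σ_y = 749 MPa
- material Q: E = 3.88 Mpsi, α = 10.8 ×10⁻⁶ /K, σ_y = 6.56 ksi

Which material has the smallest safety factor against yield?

With everything in SI (GPa, ×10⁻⁶/K, MPa):
  material D: E = 110.0, α = 8.64, σ_y = 428.2 → σ = 109 MPa, n = 3.92
  material B: E = 402.0, α = 4.29, σ_y = 438.0 → σ = 198 MPa, n = 2.21
  material W: E = 408.5, α = 4.50, σ_y = 749.0 → σ = 211 MPa, n = 3.54
  material Q: E = 26.75, α = 10.8, σ_y = 45.23 → σ = 33.2 MPa, n = 1.36
Material Q has the lowest safety factor, n = 1.36.

material Q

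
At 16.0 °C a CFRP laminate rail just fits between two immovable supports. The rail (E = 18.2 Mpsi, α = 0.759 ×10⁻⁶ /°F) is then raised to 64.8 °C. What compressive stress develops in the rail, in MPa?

8.37 MPa

E = 18.2 Mpsi = 125.5 GPa.
α = 0.759×10⁻⁶/°F × 9/5 = 1.37×10⁻⁶/K.
ΔT = 48.80 K. Constrained thermal stress σ = E·α·ΔT = 125.5×10³ MPa × 1.37×10⁻⁶ × 48.80 = 8.37 MPa (compressive).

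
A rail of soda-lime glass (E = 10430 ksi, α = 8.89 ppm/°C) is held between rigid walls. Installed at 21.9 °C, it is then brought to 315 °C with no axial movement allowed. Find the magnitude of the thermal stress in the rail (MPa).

E = 10430 ksi = 71.91 GPa.
ΔT = 293.1 K. Constrained thermal stress σ = E·α·ΔT = 71.91×10³ MPa × 8.89×10⁻⁶ × 293.1 = 187 MPa (compressive).

187 MPa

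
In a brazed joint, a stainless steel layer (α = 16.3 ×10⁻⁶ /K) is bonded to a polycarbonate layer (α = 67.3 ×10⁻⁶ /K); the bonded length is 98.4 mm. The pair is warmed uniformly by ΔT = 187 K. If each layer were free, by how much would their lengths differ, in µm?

Δα = |16.3 − 67.3|×10⁻⁶/K = 51.0×10⁻⁶/K.
ΔL_mismatch = Δα·L·ΔT = 51.0×10⁻⁶ × 98.4 mm × 187.0 K = 938 µm.

938 µm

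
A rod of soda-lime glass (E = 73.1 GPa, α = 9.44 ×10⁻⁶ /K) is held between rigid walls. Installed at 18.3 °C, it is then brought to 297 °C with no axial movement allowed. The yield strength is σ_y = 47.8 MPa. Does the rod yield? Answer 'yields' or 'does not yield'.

ΔT = 278.7 K. Constrained thermal stress σ = E·α·ΔT = 73.10×10³ MPa × 9.44×10⁻⁶ × 278.7 = 192 MPa (compressive).
Compare to σ_y = 47.8 MPa: σ ≥ σ_y, so it yields.

yields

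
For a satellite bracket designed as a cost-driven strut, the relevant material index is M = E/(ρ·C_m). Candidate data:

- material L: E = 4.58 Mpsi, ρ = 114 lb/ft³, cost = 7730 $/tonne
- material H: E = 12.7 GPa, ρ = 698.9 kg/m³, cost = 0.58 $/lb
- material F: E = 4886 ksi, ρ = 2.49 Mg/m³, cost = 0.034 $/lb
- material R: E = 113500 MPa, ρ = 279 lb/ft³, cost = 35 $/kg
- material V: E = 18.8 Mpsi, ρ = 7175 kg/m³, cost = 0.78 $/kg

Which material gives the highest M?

material F

After converting to SI:
  material L: E = 31.58 GPa, ρ = 1826 kg/m³, cost = 7.730 $/kg
  material H: E = 12.70 GPa, ρ = 698.9 kg/m³, cost = 1.279 $/kg
  material F: E = 33.69 GPa, ρ = 2490 kg/m³, cost = 0.07496 $/kg
  material R: E = 113.5 GPa, ρ = 4469 kg/m³, cost = 35.00 $/kg
  material V: E = 129.6 GPa, ρ = 7175 kg/m³, cost = 0.7800 $/kg
  material F: M = 180 MN·m per $
  material V: M = 23.2 MN·m per $
  material H: M = 14.2 MN·m per $
  material L: M = 2.24 MN·m per $
  material R: M = 0.726 MN·m per $
Material F has the largest M.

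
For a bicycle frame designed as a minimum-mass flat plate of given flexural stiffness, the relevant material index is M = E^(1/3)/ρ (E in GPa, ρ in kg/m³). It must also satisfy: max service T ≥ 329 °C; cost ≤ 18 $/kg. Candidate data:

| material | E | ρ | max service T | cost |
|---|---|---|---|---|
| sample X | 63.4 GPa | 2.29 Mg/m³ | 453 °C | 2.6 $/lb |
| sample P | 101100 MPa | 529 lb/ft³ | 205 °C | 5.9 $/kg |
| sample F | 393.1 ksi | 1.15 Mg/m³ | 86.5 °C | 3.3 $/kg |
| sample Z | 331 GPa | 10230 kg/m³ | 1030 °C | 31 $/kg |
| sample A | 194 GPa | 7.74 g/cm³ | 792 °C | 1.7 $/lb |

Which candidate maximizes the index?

sample X

Screen on constraints: max service T ≥ 329 °C; cost ≤ 18 $/kg. Survivors: sample X, sample A.
Putting every candidate on a common basis:
  sample X: E = 63.40 GPa, ρ = 2290 kg/m³
  sample A: E = 194.0 GPa, ρ = 7740 kg/m³
  sample X: M = 1.74×10⁻³
  sample A: M = 0.748×10⁻³
Sample X ranks first.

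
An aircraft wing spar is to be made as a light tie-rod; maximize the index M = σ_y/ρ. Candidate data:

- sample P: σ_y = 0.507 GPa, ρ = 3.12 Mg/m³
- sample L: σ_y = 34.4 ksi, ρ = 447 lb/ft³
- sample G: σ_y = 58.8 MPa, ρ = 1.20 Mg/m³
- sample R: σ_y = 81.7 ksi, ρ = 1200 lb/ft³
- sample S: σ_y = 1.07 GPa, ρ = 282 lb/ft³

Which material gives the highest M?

After converting to SI:
  sample P: σ_y = 507.0 MPa, ρ = 3120 kg/m³
  sample L: σ_y = 237.2 MPa, ρ = 7160 kg/m³
  sample G: σ_y = 58.80 MPa, ρ = 1200 kg/m³
  sample R: σ_y = 563.3 MPa, ρ = 19220 kg/m³
  sample S: σ_y = 1070 MPa, ρ = 4517 kg/m³
  sample S: M = 237 kN·m/kg
  sample P: M = 162 kN·m/kg
  sample G: M = 49.0 kN·m/kg
  sample L: M = 33.1 kN·m/kg
  sample R: M = 29.3 kN·m/kg
Highest index: sample S.

sample S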